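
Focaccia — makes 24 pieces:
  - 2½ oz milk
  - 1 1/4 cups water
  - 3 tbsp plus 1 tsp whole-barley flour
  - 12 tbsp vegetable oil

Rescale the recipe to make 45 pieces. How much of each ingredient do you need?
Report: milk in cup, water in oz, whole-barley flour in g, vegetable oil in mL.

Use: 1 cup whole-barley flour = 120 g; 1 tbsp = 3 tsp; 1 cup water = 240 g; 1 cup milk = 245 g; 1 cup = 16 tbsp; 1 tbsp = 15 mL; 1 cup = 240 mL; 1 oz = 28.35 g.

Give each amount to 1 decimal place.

milk: 0.5 cup; water: 19.8 oz; whole-barley flour: 46.9 g; vegetable oil: 337.5 mL

Scaling factor: 45/24 = 15/8 = 1.875.
milk: 2.5 oz × 15/8 × 28.35 g/oz ÷ 245 g/cup ≈ 0.5 cup
water: 1.25 cup × 15/8 × 240 g/cup ÷ 28.35 g/oz ≈ 19.8 oz
whole-barley flour: (3 tbsp + 1 tsp = 10/3 tbsp) × 15/8 ÷ 16 tbsp/cup × 120 g/cup ≈ 46.9 g
vegetable oil: 12 tbsp × 15/8 × 15 mL/tbsp = 337.5 mL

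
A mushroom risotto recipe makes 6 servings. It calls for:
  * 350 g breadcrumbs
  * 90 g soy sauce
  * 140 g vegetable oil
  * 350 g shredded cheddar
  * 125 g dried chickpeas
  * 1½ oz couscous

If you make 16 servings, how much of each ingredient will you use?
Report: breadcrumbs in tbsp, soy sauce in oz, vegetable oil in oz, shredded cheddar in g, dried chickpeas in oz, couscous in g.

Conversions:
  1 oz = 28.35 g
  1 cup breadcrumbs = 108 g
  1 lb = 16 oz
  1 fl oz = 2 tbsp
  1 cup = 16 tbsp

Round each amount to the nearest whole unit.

Scaling factor: 16/6 = 8/3.
breadcrumbs: 350 g × 8/3 ÷ 108 g/cup × 16 tbsp/cup ≈ 138 tbsp
soy sauce: 90 g × 8/3 ÷ 28.35 g/oz ≈ 8 oz
vegetable oil: 140 g × 8/3 ÷ 28.35 g/oz ≈ 13 oz
shredded cheddar: 350 g × 8/3 ≈ 933 g
dried chickpeas: 125 g × 8/3 ÷ 28.35 g/oz ≈ 12 oz
couscous: 1.5 oz × 8/3 × 28.35 g/oz ≈ 113 g

breadcrumbs: 138 tbsp; soy sauce: 8 oz; vegetable oil: 13 oz; shredded cheddar: 933 g; dried chickpeas: 12 oz; couscous: 113 g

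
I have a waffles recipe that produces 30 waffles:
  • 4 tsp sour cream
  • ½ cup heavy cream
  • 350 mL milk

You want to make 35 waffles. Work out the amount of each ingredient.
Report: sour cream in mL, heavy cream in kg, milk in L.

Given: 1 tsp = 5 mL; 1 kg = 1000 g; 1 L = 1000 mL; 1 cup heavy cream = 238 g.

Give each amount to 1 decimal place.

sour cream: 23.3 mL; heavy cream: 0.1 kg; milk: 0.4 L

Scaling factor: 35/30 = 7/6.
sour cream: 4 tsp × 7/6 × 5 mL/tsp ≈ 23.3 mL
heavy cream: 0.5 cup × 7/6 × 238 g/cup ÷ 1000 g/kg ≈ 0.1 kg
milk: 350 mL × 7/6 ÷ 1000 mL/L ≈ 0.4 L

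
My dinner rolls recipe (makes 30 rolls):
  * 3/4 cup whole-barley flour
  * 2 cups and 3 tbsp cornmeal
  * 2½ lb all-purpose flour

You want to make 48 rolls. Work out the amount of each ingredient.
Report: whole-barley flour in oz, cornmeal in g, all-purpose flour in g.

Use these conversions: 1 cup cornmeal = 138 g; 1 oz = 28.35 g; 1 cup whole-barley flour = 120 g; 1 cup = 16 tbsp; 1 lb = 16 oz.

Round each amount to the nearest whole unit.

Scaling factor: 48/30 = 8/5 = 1.6.
whole-barley flour: 0.75 cup × 8/5 × 120 g/cup ÷ 28.35 g/oz ≈ 5 oz
cornmeal: (2 cup + 3 tbsp = 2.1875 cup) × 8/5 × 138 g/cup = 483 g
all-purpose flour: 2.5 lb × 8/5 × 16 oz/lb × 28.35 g/oz ≈ 1814 g

whole-barley flour: 5 oz; cornmeal: 483 g; all-purpose flour: 1814 g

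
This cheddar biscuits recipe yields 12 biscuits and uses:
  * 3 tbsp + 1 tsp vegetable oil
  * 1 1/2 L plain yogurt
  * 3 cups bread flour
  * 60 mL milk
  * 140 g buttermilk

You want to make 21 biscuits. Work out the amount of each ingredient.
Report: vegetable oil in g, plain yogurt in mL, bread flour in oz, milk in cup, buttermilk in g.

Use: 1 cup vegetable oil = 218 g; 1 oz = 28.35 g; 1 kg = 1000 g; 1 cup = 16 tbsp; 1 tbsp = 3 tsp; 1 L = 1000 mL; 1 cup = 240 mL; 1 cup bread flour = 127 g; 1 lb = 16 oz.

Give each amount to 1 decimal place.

Scaling factor: 21/12 = 7/4 = 1.75.
vegetable oil: (3 tbsp + 1 tsp = 10/3 tbsp) × 7/4 ÷ 16 tbsp/cup × 218 g/cup ≈ 79.5 g
plain yogurt: 1.5 L × 7/4 × 1000 mL/L = 2625.0 mL
bread flour: 3 cup × 7/4 × 127 g/cup ÷ 28.35 g/oz ≈ 23.5 oz
milk: 60 mL × 7/4 ÷ 240 mL/cup ≈ 0.4 cup
buttermilk: 140 g × 7/4 = 245.0 g

vegetable oil: 79.5 g; plain yogurt: 2625.0 mL; bread flour: 23.5 oz; milk: 0.4 cup; buttermilk: 245.0 g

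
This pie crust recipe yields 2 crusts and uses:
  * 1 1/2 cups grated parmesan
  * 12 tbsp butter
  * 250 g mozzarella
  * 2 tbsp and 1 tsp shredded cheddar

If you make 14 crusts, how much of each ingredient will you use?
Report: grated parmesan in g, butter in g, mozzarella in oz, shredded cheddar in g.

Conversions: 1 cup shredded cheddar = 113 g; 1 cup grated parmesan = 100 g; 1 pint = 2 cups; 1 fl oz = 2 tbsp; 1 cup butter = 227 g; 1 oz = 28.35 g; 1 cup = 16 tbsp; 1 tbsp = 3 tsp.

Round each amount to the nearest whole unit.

grated parmesan: 1050 g; butter: 1192 g; mozzarella: 62 oz; shredded cheddar: 115 g

Scaling factor: 14/2 = 7.
grated parmesan: 1.5 cup × 7 × 100 g/cup = 1050 g
butter: 12 tbsp × 7 ÷ 16 tbsp/cup × 227 g/cup ≈ 1192 g
mozzarella: 250 g × 7 ÷ 28.35 g/oz ≈ 62 oz
shredded cheddar: (2 tbsp + 1 tsp = 7/3 tbsp) × 7 ÷ 16 tbsp/cup × 113 g/cup ≈ 115 g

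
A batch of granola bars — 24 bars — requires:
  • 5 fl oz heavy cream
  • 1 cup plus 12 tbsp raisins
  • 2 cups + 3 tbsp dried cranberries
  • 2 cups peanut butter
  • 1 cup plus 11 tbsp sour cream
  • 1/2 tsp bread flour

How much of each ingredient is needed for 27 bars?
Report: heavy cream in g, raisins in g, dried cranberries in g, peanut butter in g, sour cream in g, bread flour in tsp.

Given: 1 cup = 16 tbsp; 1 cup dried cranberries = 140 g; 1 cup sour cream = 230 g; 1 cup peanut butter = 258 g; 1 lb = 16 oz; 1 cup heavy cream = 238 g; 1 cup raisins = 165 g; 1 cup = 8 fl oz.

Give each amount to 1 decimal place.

Scaling factor: 27/24 = 9/8 = 1.125.
heavy cream: 5 fl oz × 9/8 ÷ 8 fl oz/cup × 238 g/cup ≈ 167.3 g
raisins: (1 cup + 12 tbsp = 1.75 cup) × 9/8 × 165 g/cup ≈ 324.8 g
dried cranberries: (2 cup + 3 tbsp = 2.1875 cup) × 9/8 × 140 g/cup ≈ 344.5 g
peanut butter: 2 cup × 9/8 × 258 g/cup = 580.5 g
sour cream: (1 cup + 11 tbsp = 1.6875 cup) × 9/8 × 230 g/cup ≈ 436.6 g
bread flour: 0.5 tsp × 9/8 ≈ 0.6 tsp

heavy cream: 167.3 g; raisins: 324.8 g; dried cranberries: 344.5 g; peanut butter: 580.5 g; sour cream: 436.6 g; bread flour: 0.6 tsp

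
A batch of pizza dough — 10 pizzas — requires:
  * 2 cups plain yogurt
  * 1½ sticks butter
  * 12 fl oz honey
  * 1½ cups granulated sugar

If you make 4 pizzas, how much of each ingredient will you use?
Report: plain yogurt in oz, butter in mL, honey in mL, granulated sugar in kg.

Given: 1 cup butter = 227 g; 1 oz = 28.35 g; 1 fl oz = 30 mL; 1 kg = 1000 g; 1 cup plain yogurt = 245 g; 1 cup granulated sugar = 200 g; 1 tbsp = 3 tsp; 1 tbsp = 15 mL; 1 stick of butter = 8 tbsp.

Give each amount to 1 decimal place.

plain yogurt: 6.9 oz; butter: 72.0 mL; honey: 144.0 mL; granulated sugar: 0.1 kg

Scaling factor: 4/10 = 2/5 = 0.4.
plain yogurt: 2 cup × 2/5 × 245 g/cup ÷ 28.35 g/oz ≈ 6.9 oz
butter: 1.5 stick × 2/5 × 8 tbsp/stick × 15 mL/tbsp = 72.0 mL
honey: 12 fl oz × 2/5 × 30 mL/fl oz = 144.0 mL
granulated sugar: 1.5 cup × 2/5 × 200 g/cup ÷ 1000 g/kg ≈ 0.1 kg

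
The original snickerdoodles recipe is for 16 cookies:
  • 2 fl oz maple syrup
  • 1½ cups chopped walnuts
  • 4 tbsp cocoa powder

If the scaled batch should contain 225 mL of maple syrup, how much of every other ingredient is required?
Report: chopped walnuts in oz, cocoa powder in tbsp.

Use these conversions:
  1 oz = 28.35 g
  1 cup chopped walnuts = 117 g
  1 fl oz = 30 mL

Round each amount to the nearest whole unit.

The original recipe has 60 mL of maple syrup, so the scaling factor is 225 ÷ 60 = 15/4 = 3.75.
chopped walnuts: 1.5 cup × 15/4 × 117 g/cup ÷ 28.35 g/oz ≈ 23 oz
cocoa powder: 4 tbsp × 15/4 = 15 tbsp

chopped walnuts: 23 oz; cocoa powder: 15 tbsp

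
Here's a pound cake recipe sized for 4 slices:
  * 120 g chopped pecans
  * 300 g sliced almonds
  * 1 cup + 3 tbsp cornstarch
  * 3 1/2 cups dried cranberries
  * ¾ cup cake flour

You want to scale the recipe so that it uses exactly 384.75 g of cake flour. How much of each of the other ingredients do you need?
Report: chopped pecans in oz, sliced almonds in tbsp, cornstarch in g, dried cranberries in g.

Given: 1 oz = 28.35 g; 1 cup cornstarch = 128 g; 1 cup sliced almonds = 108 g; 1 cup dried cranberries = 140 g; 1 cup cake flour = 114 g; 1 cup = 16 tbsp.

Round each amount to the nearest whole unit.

The original recipe has 85.5 g of cake flour, so the scaling factor is 384.75 ÷ 85.5 = 9/2 = 4.5.
chopped pecans: 120 g × 9/2 ÷ 28.35 g/oz ≈ 19 oz
sliced almonds: 300 g × 9/2 ÷ 108 g/cup × 16 tbsp/cup = 200 tbsp
cornstarch: (1 cup + 3 tbsp = 1.1875 cup) × 9/2 × 128 g/cup = 684 g
dried cranberries: 3.5 cup × 9/2 × 140 g/cup = 2205 g

chopped pecans: 19 oz; sliced almonds: 200 tbsp; cornstarch: 684 g; dried cranberries: 2205 g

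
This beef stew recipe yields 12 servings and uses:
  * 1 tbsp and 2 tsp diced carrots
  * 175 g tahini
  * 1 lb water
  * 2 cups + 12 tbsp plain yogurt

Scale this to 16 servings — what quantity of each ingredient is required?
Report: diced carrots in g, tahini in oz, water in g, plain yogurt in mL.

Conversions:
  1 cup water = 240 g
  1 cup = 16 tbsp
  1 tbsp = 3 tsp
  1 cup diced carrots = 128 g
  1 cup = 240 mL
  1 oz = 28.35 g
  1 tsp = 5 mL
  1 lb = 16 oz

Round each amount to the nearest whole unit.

Scaling factor: 16/12 = 4/3.
diced carrots: (1 tbsp + 2 tsp = 5/3 tbsp) × 4/3 ÷ 16 tbsp/cup × 128 g/cup ≈ 18 g
tahini: 175 g × 4/3 ÷ 28.35 g/oz ≈ 8 oz
water: 1 lb × 4/3 × 16 oz/lb × 28.35 g/oz ≈ 605 g
plain yogurt: (2 cup + 12 tbsp = 2.75 cup) × 4/3 × 240 mL/cup = 880 mL

diced carrots: 18 g; tahini: 8 oz; water: 605 g; plain yogurt: 880 mL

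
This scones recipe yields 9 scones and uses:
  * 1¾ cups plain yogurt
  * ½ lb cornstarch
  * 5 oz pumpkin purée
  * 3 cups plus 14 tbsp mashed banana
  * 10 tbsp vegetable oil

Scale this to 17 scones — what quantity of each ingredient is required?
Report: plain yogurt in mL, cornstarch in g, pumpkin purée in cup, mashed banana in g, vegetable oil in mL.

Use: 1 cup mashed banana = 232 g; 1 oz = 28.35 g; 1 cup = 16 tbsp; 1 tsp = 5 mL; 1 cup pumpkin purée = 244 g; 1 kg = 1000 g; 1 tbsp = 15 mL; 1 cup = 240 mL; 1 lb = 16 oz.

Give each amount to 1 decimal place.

plain yogurt: 793.3 mL; cornstarch: 428.4 g; pumpkin purée: 1.1 cup; mashed banana: 1698.1 g; vegetable oil: 283.3 mL

Scaling factor: 17/9.
plain yogurt: 1.75 cup × 17/9 × 240 mL/cup ≈ 793.3 mL
cornstarch: 0.5 lb × 17/9 × 16 oz/lb × 28.35 g/oz = 428.4 g
pumpkin purée: 5 oz × 17/9 × 28.35 g/oz ÷ 244 g/cup ≈ 1.1 cup
mashed banana: (3 cup + 14 tbsp = 3.875 cup) × 17/9 × 232 g/cup ≈ 1698.1 g
vegetable oil: 10 tbsp × 17/9 × 15 mL/tbsp ≈ 283.3 mL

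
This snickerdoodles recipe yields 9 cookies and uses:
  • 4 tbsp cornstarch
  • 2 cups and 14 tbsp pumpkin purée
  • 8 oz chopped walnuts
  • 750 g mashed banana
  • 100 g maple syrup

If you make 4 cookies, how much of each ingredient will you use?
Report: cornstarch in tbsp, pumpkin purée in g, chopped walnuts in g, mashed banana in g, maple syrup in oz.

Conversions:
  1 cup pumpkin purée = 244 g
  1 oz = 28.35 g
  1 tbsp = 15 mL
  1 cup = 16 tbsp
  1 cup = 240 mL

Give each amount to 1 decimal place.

cornstarch: 1.8 tbsp; pumpkin purée: 311.8 g; chopped walnuts: 100.8 g; mashed banana: 333.3 g; maple syrup: 1.6 oz

Scaling factor: 4/9.
cornstarch: 4 tbsp × 4/9 ≈ 1.8 tbsp
pumpkin purée: (2 cup + 14 tbsp = 2.875 cup) × 4/9 × 244 g/cup ≈ 311.8 g
chopped walnuts: 8 oz × 4/9 × 28.35 g/oz = 100.8 g
mashed banana: 750 g × 4/9 ≈ 333.3 g
maple syrup: 100 g × 4/9 ÷ 28.35 g/oz ≈ 1.6 oz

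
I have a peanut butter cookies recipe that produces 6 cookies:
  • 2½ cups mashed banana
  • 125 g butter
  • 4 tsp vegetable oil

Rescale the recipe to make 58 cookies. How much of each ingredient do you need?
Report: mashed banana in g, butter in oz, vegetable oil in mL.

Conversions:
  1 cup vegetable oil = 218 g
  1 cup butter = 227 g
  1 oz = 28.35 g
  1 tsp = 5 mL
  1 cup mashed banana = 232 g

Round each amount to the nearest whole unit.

Scaling factor: 58/6 = 29/3.
mashed banana: 2.5 cup × 29/3 × 232 g/cup ≈ 5607 g
butter: 125 g × 29/3 ÷ 28.35 g/oz ≈ 43 oz
vegetable oil: 4 tsp × 29/3 × 5 mL/tsp ≈ 193 mL

mashed banana: 5607 g; butter: 43 oz; vegetable oil: 193 mL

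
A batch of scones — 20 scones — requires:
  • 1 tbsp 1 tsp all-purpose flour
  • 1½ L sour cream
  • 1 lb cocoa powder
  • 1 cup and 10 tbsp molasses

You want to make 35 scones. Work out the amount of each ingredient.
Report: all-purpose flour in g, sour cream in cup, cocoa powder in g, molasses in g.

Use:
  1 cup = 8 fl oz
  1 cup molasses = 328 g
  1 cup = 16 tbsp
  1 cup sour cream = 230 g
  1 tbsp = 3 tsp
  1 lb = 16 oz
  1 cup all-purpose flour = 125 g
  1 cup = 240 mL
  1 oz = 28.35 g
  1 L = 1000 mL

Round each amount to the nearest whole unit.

Scaling factor: 35/20 = 7/4 = 1.75.
all-purpose flour: (1 tbsp + 1 tsp = 4/3 tbsp) × 7/4 ÷ 16 tbsp/cup × 125 g/cup ≈ 18 g
sour cream: 1.5 L × 7/4 × 1000 mL/L ÷ 240 mL/cup ≈ 11 cup
cocoa powder: 1 lb × 7/4 × 16 oz/lb × 28.35 g/oz ≈ 794 g
molasses: (1 cup + 10 tbsp = 1.625 cup) × 7/4 × 328 g/cup ≈ 933 g

all-purpose flour: 18 g; sour cream: 11 cup; cocoa powder: 794 g; molasses: 933 g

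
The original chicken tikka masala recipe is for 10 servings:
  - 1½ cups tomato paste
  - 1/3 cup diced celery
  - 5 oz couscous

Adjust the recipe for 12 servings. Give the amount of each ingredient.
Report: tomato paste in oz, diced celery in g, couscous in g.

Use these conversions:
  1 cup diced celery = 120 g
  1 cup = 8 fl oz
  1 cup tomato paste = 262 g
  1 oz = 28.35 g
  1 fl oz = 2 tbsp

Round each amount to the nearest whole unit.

tomato paste: 17 oz; diced celery: 48 g; couscous: 170 g

Scaling factor: 12/10 = 6/5 = 1.2.
tomato paste: 1.5 cup × 6/5 × 262 g/cup ÷ 28.35 g/oz ≈ 17 oz
diced celery: 1/3 cup × 6/5 × 120 g/cup = 48 g
couscous: 5 oz × 6/5 × 28.35 g/oz ≈ 170 g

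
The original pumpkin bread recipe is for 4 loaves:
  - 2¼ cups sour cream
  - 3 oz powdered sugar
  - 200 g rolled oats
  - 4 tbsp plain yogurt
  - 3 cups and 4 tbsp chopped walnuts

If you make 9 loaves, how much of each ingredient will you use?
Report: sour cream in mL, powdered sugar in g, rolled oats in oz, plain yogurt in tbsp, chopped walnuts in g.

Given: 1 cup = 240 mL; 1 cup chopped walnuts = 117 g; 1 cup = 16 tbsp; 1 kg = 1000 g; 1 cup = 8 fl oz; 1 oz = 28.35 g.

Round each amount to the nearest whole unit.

sour cream: 1215 mL; powdered sugar: 191 g; rolled oats: 16 oz; plain yogurt: 9 tbsp; chopped walnuts: 856 g

Scaling factor: 9/4 = 2.25.
sour cream: 2.25 cup × 9/4 × 240 mL/cup = 1215 mL
powdered sugar: 3 oz × 9/4 × 28.35 g/oz ≈ 191 g
rolled oats: 200 g × 9/4 ÷ 28.35 g/oz ≈ 16 oz
plain yogurt: 4 tbsp × 9/4 = 9 tbsp
chopped walnuts: (3 cup + 4 tbsp = 3.25 cup) × 9/4 × 117 g/cup ≈ 856 g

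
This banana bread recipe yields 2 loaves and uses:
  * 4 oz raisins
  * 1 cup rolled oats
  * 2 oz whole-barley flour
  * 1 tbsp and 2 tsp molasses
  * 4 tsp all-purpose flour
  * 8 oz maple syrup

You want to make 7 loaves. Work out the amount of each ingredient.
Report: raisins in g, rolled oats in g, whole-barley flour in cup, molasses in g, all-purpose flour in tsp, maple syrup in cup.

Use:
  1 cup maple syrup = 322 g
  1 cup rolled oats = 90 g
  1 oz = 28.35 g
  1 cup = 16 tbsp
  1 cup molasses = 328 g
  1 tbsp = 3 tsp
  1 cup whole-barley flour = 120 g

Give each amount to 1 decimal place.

raisins: 396.9 g; rolled oats: 315.0 g; whole-barley flour: 1.7 cup; molasses: 119.6 g; all-purpose flour: 14.0 tsp; maple syrup: 2.5 cup

Scaling factor: 7/2 = 3.5.
raisins: 4 oz × 7/2 × 28.35 g/oz = 396.9 g
rolled oats: 1 cup × 7/2 × 90 g/cup = 315.0 g
whole-barley flour: 2 oz × 7/2 × 28.35 g/oz ÷ 120 g/cup ≈ 1.7 cup
molasses: (1 tbsp + 2 tsp = 5/3 tbsp) × 7/2 ÷ 16 tbsp/cup × 328 g/cup ≈ 119.6 g
all-purpose flour: 4 tsp × 7/2 = 14.0 tsp
maple syrup: 8 oz × 7/2 × 28.35 g/oz ÷ 322 g/cup ≈ 2.5 cup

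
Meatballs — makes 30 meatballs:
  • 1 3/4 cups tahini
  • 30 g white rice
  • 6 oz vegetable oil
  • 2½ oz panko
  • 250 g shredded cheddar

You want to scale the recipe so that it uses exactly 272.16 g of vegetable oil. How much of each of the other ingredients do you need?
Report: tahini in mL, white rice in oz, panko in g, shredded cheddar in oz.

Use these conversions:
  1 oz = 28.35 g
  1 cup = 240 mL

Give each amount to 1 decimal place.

tahini: 672.0 mL; white rice: 1.7 oz; panko: 113.4 g; shredded cheddar: 14.1 oz

The original recipe has 170.1 g of vegetable oil, so the scaling factor is 272.16 ÷ 170.1 = 8/5 = 1.6.
tahini: 1.75 cup × 8/5 × 240 mL/cup = 672.0 mL
white rice: 30 g × 8/5 ÷ 28.35 g/oz ≈ 1.7 oz
panko: 2.5 oz × 8/5 × 28.35 g/oz = 113.4 g
shredded cheddar: 250 g × 8/5 ÷ 28.35 g/oz ≈ 14.1 oz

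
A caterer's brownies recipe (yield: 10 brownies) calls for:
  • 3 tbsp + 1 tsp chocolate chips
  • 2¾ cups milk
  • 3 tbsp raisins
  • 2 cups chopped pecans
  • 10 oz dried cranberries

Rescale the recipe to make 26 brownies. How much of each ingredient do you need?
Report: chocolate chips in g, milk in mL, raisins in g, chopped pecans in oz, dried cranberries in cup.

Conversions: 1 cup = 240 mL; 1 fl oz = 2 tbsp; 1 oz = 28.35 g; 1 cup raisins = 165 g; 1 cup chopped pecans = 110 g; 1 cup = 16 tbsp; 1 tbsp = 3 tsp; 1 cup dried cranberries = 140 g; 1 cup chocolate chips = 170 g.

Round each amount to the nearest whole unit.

Scaling factor: 26/10 = 13/5 = 2.6.
chocolate chips: (3 tbsp + 1 tsp = 10/3 tbsp) × 13/5 ÷ 16 tbsp/cup × 170 g/cup ≈ 92 g
milk: 2.75 cup × 13/5 × 240 mL/cup = 1716 mL
raisins: 3 tbsp × 13/5 ÷ 16 tbsp/cup × 165 g/cup ≈ 80 g
chopped pecans: 2 cup × 13/5 × 110 g/cup ÷ 28.35 g/oz ≈ 20 oz
dried cranberries: 10 oz × 13/5 × 28.35 g/oz ÷ 140 g/cup ≈ 5 cup

chocolate chips: 92 g; milk: 1716 mL; raisins: 80 g; chopped pecans: 20 oz; dried cranberries: 5 cup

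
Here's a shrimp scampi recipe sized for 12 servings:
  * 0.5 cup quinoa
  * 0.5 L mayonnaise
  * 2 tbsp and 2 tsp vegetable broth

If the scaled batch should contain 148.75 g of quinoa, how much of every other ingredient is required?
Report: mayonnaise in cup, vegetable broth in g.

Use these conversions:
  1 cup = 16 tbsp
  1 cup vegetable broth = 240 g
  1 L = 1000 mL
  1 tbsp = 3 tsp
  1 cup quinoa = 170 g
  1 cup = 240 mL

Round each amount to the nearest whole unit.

mayonnaise: 4 cup; vegetable broth: 70 g

The original recipe has 85 g of quinoa, so the scaling factor is 148.75 ÷ 85 = 7/4 = 1.75.
mayonnaise: 0.5 L × 7/4 × 1000 mL/L ÷ 240 mL/cup ≈ 4 cup
vegetable broth: (2 tbsp + 2 tsp = 8/3 tbsp) × 7/4 ÷ 16 tbsp/cup × 240 g/cup = 70 g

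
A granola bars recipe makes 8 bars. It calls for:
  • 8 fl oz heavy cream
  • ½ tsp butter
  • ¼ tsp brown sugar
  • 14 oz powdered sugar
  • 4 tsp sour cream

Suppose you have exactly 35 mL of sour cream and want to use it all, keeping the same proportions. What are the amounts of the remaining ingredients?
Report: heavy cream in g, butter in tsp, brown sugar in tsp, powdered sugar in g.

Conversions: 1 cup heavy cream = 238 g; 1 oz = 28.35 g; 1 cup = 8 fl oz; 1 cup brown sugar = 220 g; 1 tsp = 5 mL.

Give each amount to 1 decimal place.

The original recipe has 20 mL of sour cream, so the scaling factor is 35 ÷ 20 = 7/4 = 1.75.
heavy cream: 8 fl oz × 7/4 ÷ 8 fl oz/cup × 238 g/cup = 416.5 g
butter: 0.5 tsp × 7/4 ≈ 0.9 tsp
brown sugar: 0.25 tsp × 7/4 ≈ 0.4 tsp
powdered sugar: 14 oz × 7/4 × 28.35 g/oz ≈ 694.6 g

heavy cream: 416.5 g; butter: 0.9 tsp; brown sugar: 0.4 tsp; powdered sugar: 694.6 g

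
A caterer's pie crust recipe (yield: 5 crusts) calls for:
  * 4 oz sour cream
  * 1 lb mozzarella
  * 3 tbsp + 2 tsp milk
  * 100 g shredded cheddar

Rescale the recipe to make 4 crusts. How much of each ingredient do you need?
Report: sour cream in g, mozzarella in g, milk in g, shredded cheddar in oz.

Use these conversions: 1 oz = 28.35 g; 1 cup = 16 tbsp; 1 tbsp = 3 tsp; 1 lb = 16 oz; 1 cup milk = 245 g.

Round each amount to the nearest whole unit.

sour cream: 91 g; mozzarella: 363 g; milk: 45 g; shredded cheddar: 3 oz

Scaling factor: 4/5 = 0.8.
sour cream: 4 oz × 4/5 × 28.35 g/oz ≈ 91 g
mozzarella: 1 lb × 4/5 × 16 oz/lb × 28.35 g/oz ≈ 363 g
milk: (3 tbsp + 2 tsp = 11/3 tbsp) × 4/5 ÷ 16 tbsp/cup × 245 g/cup ≈ 45 g
shredded cheddar: 100 g × 4/5 ÷ 28.35 g/oz ≈ 3 oz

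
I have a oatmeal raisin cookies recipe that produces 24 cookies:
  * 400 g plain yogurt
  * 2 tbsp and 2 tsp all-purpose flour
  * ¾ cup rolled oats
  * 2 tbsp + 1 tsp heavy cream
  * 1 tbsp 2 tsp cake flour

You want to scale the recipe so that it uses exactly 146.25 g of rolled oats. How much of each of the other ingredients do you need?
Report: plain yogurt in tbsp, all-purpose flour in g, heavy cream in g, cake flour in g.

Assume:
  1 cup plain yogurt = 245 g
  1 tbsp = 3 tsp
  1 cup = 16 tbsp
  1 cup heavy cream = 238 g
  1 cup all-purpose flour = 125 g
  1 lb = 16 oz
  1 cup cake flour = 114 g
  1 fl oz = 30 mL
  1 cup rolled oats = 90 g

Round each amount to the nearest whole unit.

plain yogurt: 57 tbsp; all-purpose flour: 45 g; heavy cream: 75 g; cake flour: 26 g

The original recipe has 67.5 g of rolled oats, so the scaling factor is 146.25 ÷ 67.5 = 13/6.
plain yogurt: 400 g × 13/6 ÷ 245 g/cup × 16 tbsp/cup ≈ 57 tbsp
all-purpose flour: (2 tbsp + 2 tsp = 8/3 tbsp) × 13/6 ÷ 16 tbsp/cup × 125 g/cup ≈ 45 g
heavy cream: (2 tbsp + 1 tsp = 7/3 tbsp) × 13/6 ÷ 16 tbsp/cup × 238 g/cup ≈ 75 g
cake flour: (1 tbsp + 2 tsp = 5/3 tbsp) × 13/6 ÷ 16 tbsp/cup × 114 g/cup ≈ 26 g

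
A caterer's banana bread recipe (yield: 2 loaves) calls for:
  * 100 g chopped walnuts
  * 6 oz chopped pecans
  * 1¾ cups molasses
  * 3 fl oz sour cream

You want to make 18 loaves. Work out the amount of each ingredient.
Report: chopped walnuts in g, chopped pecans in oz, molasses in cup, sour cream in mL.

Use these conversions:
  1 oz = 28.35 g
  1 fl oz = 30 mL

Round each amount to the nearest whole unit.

Scaling factor: 18/2 = 9.
chopped walnuts: 100 g × 9 = 900 g
chopped pecans: 6 oz × 9 = 54 oz
molasses: 1.75 cup × 9 ≈ 16 cup
sour cream: 3 fl oz × 9 × 30 mL/fl oz = 810 mL

chopped walnuts: 900 g; chopped pecans: 54 oz; molasses: 16 cup; sour cream: 810 mL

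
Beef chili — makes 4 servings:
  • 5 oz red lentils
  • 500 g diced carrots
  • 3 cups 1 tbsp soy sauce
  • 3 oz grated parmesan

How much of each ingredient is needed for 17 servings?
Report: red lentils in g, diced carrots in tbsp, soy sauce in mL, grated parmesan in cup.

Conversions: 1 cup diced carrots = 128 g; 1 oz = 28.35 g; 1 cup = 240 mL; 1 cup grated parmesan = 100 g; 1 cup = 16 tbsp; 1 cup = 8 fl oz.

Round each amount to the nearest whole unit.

Scaling factor: 17/4 = 4.25.
red lentils: 5 oz × 17/4 × 28.35 g/oz ≈ 602 g
diced carrots: 500 g × 17/4 ÷ 128 g/cup × 16 tbsp/cup ≈ 266 tbsp
soy sauce: (3 cup + 1 tbsp = 3.0625 cup) × 17/4 × 240 mL/cup ≈ 3124 mL
grated parmesan: 3 oz × 17/4 × 28.35 g/oz ÷ 100 g/cup ≈ 4 cup

red lentils: 602 g; diced carrots: 266 tbsp; soy sauce: 3124 mL; grated parmesan: 4 cup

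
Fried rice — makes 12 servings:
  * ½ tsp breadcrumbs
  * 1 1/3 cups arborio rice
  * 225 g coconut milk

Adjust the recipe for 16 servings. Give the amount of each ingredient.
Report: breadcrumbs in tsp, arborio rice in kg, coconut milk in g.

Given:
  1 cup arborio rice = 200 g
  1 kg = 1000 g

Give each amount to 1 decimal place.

Scaling factor: 16/12 = 4/3.
breadcrumbs: 0.5 tsp × 4/3 ≈ 0.7 tsp
arborio rice: 4/3 cup × 4/3 × 200 g/cup ÷ 1000 g/kg ≈ 0.4 kg
coconut milk: 225 g × 4/3 = 300.0 g

breadcrumbs: 0.7 tsp; arborio rice: 0.4 kg; coconut milk: 300.0 g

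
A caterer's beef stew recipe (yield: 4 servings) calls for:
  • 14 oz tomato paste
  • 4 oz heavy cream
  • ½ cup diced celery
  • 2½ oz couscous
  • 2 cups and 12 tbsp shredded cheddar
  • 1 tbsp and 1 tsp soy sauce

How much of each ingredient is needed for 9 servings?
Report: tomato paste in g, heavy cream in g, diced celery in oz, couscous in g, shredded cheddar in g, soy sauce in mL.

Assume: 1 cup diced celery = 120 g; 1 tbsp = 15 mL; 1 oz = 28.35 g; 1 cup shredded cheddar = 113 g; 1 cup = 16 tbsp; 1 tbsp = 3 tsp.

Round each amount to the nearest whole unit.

Scaling factor: 9/4 = 2.25.
tomato paste: 14 oz × 9/4 × 28.35 g/oz ≈ 893 g
heavy cream: 4 oz × 9/4 × 28.35 g/oz ≈ 255 g
diced celery: 0.5 cup × 9/4 × 120 g/cup ÷ 28.35 g/oz ≈ 5 oz
couscous: 2.5 oz × 9/4 × 28.35 g/oz ≈ 159 g
shredded cheddar: (2 cup + 12 tbsp = 2.75 cup) × 9/4 × 113 g/cup ≈ 699 g
soy sauce: (1 tbsp + 1 tsp = 4/3 tbsp) × 9/4 × 15 mL/tbsp = 45 mL

tomato paste: 893 g; heavy cream: 255 g; diced celery: 5 oz; couscous: 159 g; shredded cheddar: 699 g; soy sauce: 45 mL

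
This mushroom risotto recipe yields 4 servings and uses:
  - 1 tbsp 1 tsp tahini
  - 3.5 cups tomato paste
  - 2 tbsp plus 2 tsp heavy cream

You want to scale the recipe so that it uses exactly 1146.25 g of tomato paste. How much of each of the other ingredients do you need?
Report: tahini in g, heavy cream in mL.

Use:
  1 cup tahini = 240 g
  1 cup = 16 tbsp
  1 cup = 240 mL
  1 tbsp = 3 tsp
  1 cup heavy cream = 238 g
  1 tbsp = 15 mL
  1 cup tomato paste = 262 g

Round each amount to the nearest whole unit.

tahini: 25 g; heavy cream: 50 mL

The original recipe has 917 g of tomato paste, so the scaling factor is 1146.25 ÷ 917 = 5/4 = 1.25.
tahini: (1 tbsp + 1 tsp = 4/3 tbsp) × 5/4 ÷ 16 tbsp/cup × 240 g/cup = 25 g
heavy cream: (2 tbsp + 2 tsp = 8/3 tbsp) × 5/4 × 15 mL/tbsp = 50 mL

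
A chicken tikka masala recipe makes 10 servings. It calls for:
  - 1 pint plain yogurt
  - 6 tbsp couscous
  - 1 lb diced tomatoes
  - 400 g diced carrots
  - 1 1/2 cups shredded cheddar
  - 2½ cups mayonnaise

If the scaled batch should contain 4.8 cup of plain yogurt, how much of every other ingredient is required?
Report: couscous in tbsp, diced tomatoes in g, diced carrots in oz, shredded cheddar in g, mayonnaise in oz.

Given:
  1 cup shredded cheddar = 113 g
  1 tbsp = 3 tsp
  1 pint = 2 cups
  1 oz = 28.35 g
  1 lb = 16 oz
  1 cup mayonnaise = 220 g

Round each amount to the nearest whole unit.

couscous: 14 tbsp; diced tomatoes: 1089 g; diced carrots: 34 oz; shredded cheddar: 407 g; mayonnaise: 47 oz

The original recipe has 2 cup of plain yogurt, so the scaling factor is 4.8 ÷ 2 = 12/5 = 2.4.
couscous: 6 tbsp × 12/5 ≈ 14 tbsp
diced tomatoes: 1 lb × 12/5 × 16 oz/lb × 28.35 g/oz ≈ 1089 g
diced carrots: 400 g × 12/5 ÷ 28.35 g/oz ≈ 34 oz
shredded cheddar: 1.5 cup × 12/5 × 113 g/cup ≈ 407 g
mayonnaise: 2.5 cup × 12/5 × 220 g/cup ÷ 28.35 g/oz ≈ 47 oz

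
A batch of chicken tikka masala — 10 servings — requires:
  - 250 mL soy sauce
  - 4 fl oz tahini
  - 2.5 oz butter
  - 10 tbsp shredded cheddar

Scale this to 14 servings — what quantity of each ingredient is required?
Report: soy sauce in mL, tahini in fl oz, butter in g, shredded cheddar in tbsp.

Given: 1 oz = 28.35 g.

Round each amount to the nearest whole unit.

Scaling factor: 14/10 = 7/5 = 1.4.
soy sauce: 250 mL × 7/5 = 350 mL
tahini: 4 fl oz × 7/5 ≈ 6 fl oz
butter: 2.5 oz × 7/5 × 28.35 g/oz ≈ 99 g
shredded cheddar: 10 tbsp × 7/5 = 14 tbsp

soy sauce: 350 mL; tahini: 6 fl oz; butter: 99 g; shredded cheddar: 14 tbsp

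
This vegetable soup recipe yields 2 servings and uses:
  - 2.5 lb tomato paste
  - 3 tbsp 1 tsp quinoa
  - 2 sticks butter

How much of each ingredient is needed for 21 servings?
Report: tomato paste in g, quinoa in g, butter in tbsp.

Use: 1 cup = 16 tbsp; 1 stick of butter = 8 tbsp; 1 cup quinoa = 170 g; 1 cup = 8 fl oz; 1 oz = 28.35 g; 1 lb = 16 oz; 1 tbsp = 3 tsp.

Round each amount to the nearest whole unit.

Scaling factor: 21/2 = 10.5.
tomato paste: 2.5 lb × 21/2 × 16 oz/lb × 28.35 g/oz = 11907 g
quinoa: (3 tbsp + 1 tsp = 10/3 tbsp) × 21/2 ÷ 16 tbsp/cup × 170 g/cup ≈ 372 g
butter: 2 stick × 21/2 × 8 tbsp/stick = 168 tbsp

tomato paste: 11907 g; quinoa: 372 g; butter: 168 tbsp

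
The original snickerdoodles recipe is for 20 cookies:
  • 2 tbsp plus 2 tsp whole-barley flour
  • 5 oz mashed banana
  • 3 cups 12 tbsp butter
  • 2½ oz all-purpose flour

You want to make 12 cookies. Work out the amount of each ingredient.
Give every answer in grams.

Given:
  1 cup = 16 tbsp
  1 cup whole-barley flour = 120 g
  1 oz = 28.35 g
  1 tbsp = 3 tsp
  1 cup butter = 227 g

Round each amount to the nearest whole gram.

Scaling factor: 12/20 = 3/5 = 0.6.
whole-barley flour: (2 tbsp + 2 tsp = 8/3 tbsp) × 3/5 ÷ 16 tbsp/cup × 120 g/cup = 12 g
mashed banana: 5 oz × 3/5 × 28.35 g/oz ≈ 85 g
butter: (3 cup + 12 tbsp = 3.75 cup) × 3/5 × 227 g/cup ≈ 511 g
all-purpose flour: 2.5 oz × 3/5 × 28.35 g/oz ≈ 43 g

whole-barley flour: 12 g; mashed banana: 85 g; butter: 511 g; all-purpose flour: 43 g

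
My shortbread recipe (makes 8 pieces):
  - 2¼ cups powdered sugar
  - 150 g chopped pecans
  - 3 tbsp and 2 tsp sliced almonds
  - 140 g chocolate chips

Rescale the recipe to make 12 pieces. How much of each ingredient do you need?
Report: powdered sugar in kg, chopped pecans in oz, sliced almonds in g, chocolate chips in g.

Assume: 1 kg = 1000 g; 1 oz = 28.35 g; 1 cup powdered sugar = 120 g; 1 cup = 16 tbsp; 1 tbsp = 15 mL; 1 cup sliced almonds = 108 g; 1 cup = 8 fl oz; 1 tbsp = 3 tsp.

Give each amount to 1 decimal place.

powdered sugar: 0.4 kg; chopped pecans: 7.9 oz; sliced almonds: 37.1 g; chocolate chips: 210.0 g

Scaling factor: 12/8 = 3/2 = 1.5.
powdered sugar: 2.25 cup × 3/2 × 120 g/cup ÷ 1000 g/kg ≈ 0.4 kg
chopped pecans: 150 g × 3/2 ÷ 28.35 g/oz ≈ 7.9 oz
sliced almonds: (3 tbsp + 2 tsp = 11/3 tbsp) × 3/2 ÷ 16 tbsp/cup × 108 g/cup ≈ 37.1 g
chocolate chips: 140 g × 3/2 = 210.0 g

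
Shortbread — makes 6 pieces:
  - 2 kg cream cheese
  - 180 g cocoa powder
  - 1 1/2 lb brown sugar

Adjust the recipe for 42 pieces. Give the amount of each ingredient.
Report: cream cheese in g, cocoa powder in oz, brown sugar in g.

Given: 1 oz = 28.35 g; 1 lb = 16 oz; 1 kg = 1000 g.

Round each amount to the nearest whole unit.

cream cheese: 14000 g; cocoa powder: 44 oz; brown sugar: 4763 g

Scaling factor: 42/6 = 7.
cream cheese: 2 kg × 7 × 1000 g/kg = 14000 g
cocoa powder: 180 g × 7 ÷ 28.35 g/oz ≈ 44 oz
brown sugar: 1.5 lb × 7 × 16 oz/lb × 28.35 g/oz ≈ 4763 g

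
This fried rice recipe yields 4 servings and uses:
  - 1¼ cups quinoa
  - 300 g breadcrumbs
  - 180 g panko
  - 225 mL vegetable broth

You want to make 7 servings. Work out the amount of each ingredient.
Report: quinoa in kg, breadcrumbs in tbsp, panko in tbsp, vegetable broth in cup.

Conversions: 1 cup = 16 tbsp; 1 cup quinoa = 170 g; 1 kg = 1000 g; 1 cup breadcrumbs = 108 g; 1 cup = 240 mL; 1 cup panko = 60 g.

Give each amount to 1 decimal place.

quinoa: 0.4 kg; breadcrumbs: 77.8 tbsp; panko: 84.0 tbsp; vegetable broth: 1.6 cup

Scaling factor: 7/4 = 1.75.
quinoa: 1.25 cup × 7/4 × 170 g/cup ÷ 1000 g/kg ≈ 0.4 kg
breadcrumbs: 300 g × 7/4 ÷ 108 g/cup × 16 tbsp/cup ≈ 77.8 tbsp
panko: 180 g × 7/4 ÷ 60 g/cup × 16 tbsp/cup = 84.0 tbsp
vegetable broth: 225 mL × 7/4 ÷ 240 mL/cup ≈ 1.6 cup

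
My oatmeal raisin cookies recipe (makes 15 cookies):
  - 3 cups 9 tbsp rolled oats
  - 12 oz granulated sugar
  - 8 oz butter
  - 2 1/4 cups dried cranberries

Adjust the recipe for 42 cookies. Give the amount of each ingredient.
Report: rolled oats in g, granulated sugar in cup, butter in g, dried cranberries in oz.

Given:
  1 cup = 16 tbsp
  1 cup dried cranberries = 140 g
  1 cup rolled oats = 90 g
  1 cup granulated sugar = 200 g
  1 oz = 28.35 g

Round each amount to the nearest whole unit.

Scaling factor: 42/15 = 14/5 = 2.8.
rolled oats: (3 cup + 9 tbsp = 3.5625 cup) × 14/5 × 90 g/cup ≈ 898 g
granulated sugar: 12 oz × 14/5 × 28.35 g/oz ÷ 200 g/cup ≈ 5 cup
butter: 8 oz × 14/5 × 28.35 g/oz ≈ 635 g
dried cranberries: 2.25 cup × 14/5 × 140 g/cup ÷ 28.35 g/oz ≈ 31 oz

rolled oats: 898 g; granulated sugar: 5 cup; butter: 635 g; dried cranberries: 31 oz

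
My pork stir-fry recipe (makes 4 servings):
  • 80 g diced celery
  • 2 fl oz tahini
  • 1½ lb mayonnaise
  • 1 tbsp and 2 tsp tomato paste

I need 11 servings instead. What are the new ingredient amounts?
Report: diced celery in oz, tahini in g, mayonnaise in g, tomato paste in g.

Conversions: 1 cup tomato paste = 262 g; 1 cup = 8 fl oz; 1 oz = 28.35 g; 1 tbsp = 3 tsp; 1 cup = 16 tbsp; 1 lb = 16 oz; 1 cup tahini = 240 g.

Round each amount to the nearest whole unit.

diced celery: 8 oz; tahini: 165 g; mayonnaise: 1871 g; tomato paste: 75 g

Scaling factor: 11/4 = 2.75.
diced celery: 80 g × 11/4 ÷ 28.35 g/oz ≈ 8 oz
tahini: 2 fl oz × 11/4 ÷ 8 fl oz/cup × 240 g/cup = 165 g
mayonnaise: 1.5 lb × 11/4 × 16 oz/lb × 28.35 g/oz ≈ 1871 g
tomato paste: (1 tbsp + 2 tsp = 5/3 tbsp) × 11/4 ÷ 16 tbsp/cup × 262 g/cup ≈ 75 g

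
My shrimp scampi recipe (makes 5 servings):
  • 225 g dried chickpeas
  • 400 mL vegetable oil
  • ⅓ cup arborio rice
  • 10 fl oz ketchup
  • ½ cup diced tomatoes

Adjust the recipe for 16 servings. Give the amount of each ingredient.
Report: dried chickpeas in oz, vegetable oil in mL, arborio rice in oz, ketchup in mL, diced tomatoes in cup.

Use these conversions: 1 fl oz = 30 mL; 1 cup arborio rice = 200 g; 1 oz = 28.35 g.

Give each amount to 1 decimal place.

dried chickpeas: 25.4 oz; vegetable oil: 1280.0 mL; arborio rice: 7.5 oz; ketchup: 960.0 mL; diced tomatoes: 1.6 cup

Scaling factor: 16/5 = 3.2.
dried chickpeas: 225 g × 16/5 ÷ 28.35 g/oz ≈ 25.4 oz
vegetable oil: 400 mL × 16/5 = 1280.0 mL
arborio rice: 1/3 cup × 16/5 × 200 g/cup ÷ 28.35 g/oz ≈ 7.5 oz
ketchup: 10 fl oz × 16/5 × 30 mL/fl oz = 960.0 mL
diced tomatoes: 0.5 cup × 16/5 = 1.6 cup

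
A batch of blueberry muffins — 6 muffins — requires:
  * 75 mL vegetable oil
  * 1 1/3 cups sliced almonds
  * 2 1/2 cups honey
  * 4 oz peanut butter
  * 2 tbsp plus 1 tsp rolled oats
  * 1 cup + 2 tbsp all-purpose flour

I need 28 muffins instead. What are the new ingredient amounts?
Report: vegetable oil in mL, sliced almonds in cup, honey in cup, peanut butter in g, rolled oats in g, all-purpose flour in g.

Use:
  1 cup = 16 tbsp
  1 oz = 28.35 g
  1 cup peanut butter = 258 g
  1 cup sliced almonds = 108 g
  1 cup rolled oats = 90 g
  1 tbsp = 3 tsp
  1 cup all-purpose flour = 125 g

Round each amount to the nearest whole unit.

vegetable oil: 350 mL; sliced almonds: 6 cup; honey: 12 cup; peanut butter: 529 g; rolled oats: 61 g; all-purpose flour: 656 g

Scaling factor: 28/6 = 14/3.
vegetable oil: 75 mL × 14/3 = 350 mL
sliced almonds: 4/3 cup × 14/3 ≈ 6 cup
honey: 2.5 cup × 14/3 ≈ 12 cup
peanut butter: 4 oz × 14/3 × 28.35 g/oz ≈ 529 g
rolled oats: (2 tbsp + 1 tsp = 7/3 tbsp) × 14/3 ÷ 16 tbsp/cup × 90 g/cup ≈ 61 g
all-purpose flour: (1 cup + 2 tbsp = 1.125 cup) × 14/3 × 125 g/cup ≈ 656 g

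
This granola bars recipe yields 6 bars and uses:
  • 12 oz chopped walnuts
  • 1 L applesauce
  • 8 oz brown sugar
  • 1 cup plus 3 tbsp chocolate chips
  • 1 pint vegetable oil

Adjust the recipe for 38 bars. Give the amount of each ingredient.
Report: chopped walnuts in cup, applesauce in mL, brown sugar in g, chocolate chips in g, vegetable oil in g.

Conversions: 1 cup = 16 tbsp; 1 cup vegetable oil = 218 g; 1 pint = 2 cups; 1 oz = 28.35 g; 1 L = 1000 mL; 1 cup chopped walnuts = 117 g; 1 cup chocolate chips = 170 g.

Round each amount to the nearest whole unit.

Scaling factor: 38/6 = 19/3.
chopped walnuts: 12 oz × 19/3 × 28.35 g/oz ÷ 117 g/cup ≈ 18 cup
applesauce: 1 L × 19/3 × 1000 mL/L ≈ 6333 mL
brown sugar: 8 oz × 19/3 × 28.35 g/oz ≈ 1436 g
chocolate chips: (1 cup + 3 tbsp = 1.1875 cup) × 19/3 × 170 g/cup ≈ 1279 g
vegetable oil: 1 pint × 19/3 × 2 cup/pint × 218 g/cup ≈ 2761 g

chopped walnuts: 18 cup; applesauce: 6333 mL; brown sugar: 1436 g; chocolate chips: 1279 g; vegetable oil: 2761 g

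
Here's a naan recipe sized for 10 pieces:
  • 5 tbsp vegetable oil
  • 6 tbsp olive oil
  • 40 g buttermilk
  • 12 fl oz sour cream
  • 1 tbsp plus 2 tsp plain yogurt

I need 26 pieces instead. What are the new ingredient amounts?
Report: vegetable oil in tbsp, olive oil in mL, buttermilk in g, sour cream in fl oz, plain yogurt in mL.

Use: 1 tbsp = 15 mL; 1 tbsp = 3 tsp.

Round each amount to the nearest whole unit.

vegetable oil: 13 tbsp; olive oil: 234 mL; buttermilk: 104 g; sour cream: 31 fl oz; plain yogurt: 65 mL

Scaling factor: 26/10 = 13/5 = 2.6.
vegetable oil: 5 tbsp × 13/5 = 13 tbsp
olive oil: 6 tbsp × 13/5 × 15 mL/tbsp = 234 mL
buttermilk: 40 g × 13/5 = 104 g
sour cream: 12 fl oz × 13/5 ≈ 31 fl oz
plain yogurt: (1 tbsp + 2 tsp = 5/3 tbsp) × 13/5 × 15 mL/tbsp = 65 mL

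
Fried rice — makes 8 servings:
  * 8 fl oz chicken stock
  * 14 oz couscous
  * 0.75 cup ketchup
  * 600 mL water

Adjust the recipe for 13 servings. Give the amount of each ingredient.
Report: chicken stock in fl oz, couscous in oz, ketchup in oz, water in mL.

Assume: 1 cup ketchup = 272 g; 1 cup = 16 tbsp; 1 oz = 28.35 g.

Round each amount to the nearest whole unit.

chicken stock: 13 fl oz; couscous: 23 oz; ketchup: 12 oz; water: 975 mL

Scaling factor: 13/8 = 1.625.
chicken stock: 8 fl oz × 13/8 = 13 fl oz
couscous: 14 oz × 13/8 ≈ 23 oz
ketchup: 0.75 cup × 13/8 × 272 g/cup ÷ 28.35 g/oz ≈ 12 oz
water: 600 mL × 13/8 = 975 mL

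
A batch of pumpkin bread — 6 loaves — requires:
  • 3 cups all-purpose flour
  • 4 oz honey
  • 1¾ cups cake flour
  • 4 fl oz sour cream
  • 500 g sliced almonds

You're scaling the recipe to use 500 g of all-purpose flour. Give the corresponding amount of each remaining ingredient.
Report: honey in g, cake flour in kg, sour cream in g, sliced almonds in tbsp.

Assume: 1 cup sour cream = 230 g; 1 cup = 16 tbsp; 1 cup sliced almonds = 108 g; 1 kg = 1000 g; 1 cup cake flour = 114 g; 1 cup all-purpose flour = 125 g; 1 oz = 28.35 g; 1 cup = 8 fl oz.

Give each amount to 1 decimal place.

The original recipe has 375 g of all-purpose flour, so the scaling factor is 500 ÷ 375 = 4/3.
honey: 4 oz × 4/3 × 28.35 g/oz = 151.2 g
cake flour: 1.75 cup × 4/3 × 114 g/cup ÷ 1000 g/kg ≈ 0.3 kg
sour cream: 4 fl oz × 4/3 ÷ 8 fl oz/cup × 230 g/cup ≈ 153.3 g
sliced almonds: 500 g × 4/3 ÷ 108 g/cup × 16 tbsp/cup ≈ 98.8 tbsp

honey: 151.2 g; cake flour: 0.3 kg; sour cream: 153.3 g; sliced almonds: 98.8 tbsp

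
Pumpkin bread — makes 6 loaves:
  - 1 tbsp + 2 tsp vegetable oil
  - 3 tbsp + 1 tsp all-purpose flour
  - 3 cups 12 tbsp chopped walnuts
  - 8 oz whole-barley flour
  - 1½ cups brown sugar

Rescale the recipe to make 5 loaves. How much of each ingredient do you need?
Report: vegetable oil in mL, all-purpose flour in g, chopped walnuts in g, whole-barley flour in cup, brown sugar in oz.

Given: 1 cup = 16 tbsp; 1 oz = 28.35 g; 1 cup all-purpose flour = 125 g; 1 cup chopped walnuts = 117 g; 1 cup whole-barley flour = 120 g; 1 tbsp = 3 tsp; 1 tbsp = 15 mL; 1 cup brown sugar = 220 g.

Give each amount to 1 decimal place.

Scaling factor: 5/6.
vegetable oil: (1 tbsp + 2 tsp = 5/3 tbsp) × 5/6 × 15 mL/tbsp ≈ 20.8 mL
all-purpose flour: (3 tbsp + 1 tsp = 10/3 tbsp) × 5/6 ÷ 16 tbsp/cup × 125 g/cup ≈ 21.7 g
chopped walnuts: (3 cup + 12 tbsp = 3.75 cup) × 5/6 × 117 g/cup ≈ 365.6 g
whole-barley flour: 8 oz × 5/6 × 28.35 g/oz ÷ 120 g/cup ≈ 1.6 cup
brown sugar: 1.5 cup × 5/6 × 220 g/cup ÷ 28.35 g/oz ≈ 9.7 oz

vegetable oil: 20.8 mL; all-purpose flour: 21.7 g; chopped walnuts: 365.6 g; whole-barley flour: 1.6 cup; brown sugar: 9.7 oz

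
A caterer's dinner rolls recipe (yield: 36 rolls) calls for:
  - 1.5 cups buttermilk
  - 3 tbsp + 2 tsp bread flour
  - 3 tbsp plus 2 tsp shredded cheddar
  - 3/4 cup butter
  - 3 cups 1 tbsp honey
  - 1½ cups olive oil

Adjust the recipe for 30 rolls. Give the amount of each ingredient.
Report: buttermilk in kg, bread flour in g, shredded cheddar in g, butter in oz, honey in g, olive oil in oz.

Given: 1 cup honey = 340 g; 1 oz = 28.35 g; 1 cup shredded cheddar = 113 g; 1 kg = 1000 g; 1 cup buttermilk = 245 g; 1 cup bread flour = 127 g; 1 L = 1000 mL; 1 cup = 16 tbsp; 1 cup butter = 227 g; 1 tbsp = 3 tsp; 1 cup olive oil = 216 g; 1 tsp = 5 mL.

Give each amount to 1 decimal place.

buttermilk: 0.3 kg; bread flour: 24.3 g; shredded cheddar: 21.6 g; butter: 5.0 oz; honey: 867.7 g; olive oil: 9.5 oz

Scaling factor: 30/36 = 5/6.
buttermilk: 1.5 cup × 5/6 × 245 g/cup ÷ 1000 g/kg ≈ 0.3 kg
bread flour: (3 tbsp + 2 tsp = 11/3 tbsp) × 5/6 ÷ 16 tbsp/cup × 127 g/cup ≈ 24.3 g
shredded cheddar: (3 tbsp + 2 tsp = 11/3 tbsp) × 5/6 ÷ 16 tbsp/cup × 113 g/cup ≈ 21.6 g
butter: 0.75 cup × 5/6 × 227 g/cup ÷ 28.35 g/oz ≈ 5.0 oz
honey: (3 cup + 1 tbsp = 3.0625 cup) × 5/6 × 340 g/cup ≈ 867.7 g
olive oil: 1.5 cup × 5/6 × 216 g/cup ÷ 28.35 g/oz ≈ 9.5 oz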